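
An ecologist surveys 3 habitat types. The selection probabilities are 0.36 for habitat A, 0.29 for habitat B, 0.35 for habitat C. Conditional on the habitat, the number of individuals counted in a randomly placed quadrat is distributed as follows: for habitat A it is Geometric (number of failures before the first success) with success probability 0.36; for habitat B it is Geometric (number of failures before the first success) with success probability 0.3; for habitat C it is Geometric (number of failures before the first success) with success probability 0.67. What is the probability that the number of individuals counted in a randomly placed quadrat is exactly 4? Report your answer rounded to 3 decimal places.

Conditional on each habitat, P(X = 4): A: 0.060398; B: 0.07203; C: 0.00794567.
By total probability, P(X = 4) = 0.36·0.060398 + 0.29·0.07203 + 0.35·0.00794567 = 0.045413.

0.045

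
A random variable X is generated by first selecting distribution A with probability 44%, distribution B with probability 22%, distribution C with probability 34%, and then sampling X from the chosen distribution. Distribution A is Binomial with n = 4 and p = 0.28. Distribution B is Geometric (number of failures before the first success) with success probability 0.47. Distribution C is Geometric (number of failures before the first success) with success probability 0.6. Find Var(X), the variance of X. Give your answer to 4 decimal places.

1.3071

Per component, A: μ=1.12, E[X²]=2.0608; B: μ=1.12766, E[X²]=3.67089; C: μ=0.666667, E[X²]=1.55556.
E[X] = 0.44·1.12 + 0.22·1.12766 + 0.34·0.666667 = 0.967552.
E[X²] = 0.44·2.0608 + 0.22·3.67089 + 0.34·1.55556 = 2.24324.
Var(X) = E[X²] − (E[X])² = 2.24324 − 0.936156 = 1.30708.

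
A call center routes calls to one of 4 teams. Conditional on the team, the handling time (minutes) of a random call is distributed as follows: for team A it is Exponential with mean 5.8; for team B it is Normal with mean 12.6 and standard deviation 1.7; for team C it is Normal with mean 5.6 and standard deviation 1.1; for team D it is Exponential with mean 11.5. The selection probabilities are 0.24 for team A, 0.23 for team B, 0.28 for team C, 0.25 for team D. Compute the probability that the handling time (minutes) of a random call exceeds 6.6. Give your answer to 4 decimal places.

Conditional on each team, P(X > 6.6): A: 0.320481; B: 0.999792; C: 0.181651; D: 0.563317.
By total probability, P(X > 6.6) = 0.24·0.320481 + 0.23·0.999792 + 0.28·0.181651 + 0.25·0.563317 = 0.498559.

0.4986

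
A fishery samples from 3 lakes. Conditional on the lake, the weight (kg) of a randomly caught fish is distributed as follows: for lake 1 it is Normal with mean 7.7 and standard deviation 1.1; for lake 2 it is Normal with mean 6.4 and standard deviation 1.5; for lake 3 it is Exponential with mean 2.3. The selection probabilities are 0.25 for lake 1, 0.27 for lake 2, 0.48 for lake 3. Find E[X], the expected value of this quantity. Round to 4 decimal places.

4.7570

Component means — 1: 7.7; 2: 6.4; 3: 2.3.
E[X] = 0.25·7.7 + 0.27·6.4 + 0.48·2.3 = 4.757.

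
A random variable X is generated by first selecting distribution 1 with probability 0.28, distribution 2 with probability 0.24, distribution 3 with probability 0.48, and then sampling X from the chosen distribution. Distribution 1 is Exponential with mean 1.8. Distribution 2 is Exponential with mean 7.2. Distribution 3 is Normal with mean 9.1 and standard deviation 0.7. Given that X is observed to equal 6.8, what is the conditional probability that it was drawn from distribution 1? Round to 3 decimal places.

0.200

Likelihoods f(6.8 | ·): 1: 0.0127075; 2: 0.0540133; 3: 0.00257934.
Posterior ∝ prior × likelihood. Numerator for 1: 0.28·0.0127075 = 0.00355809.
Normalizing constant: 0.28·0.0127075 + 0.24·0.0540133 + 0.48·0.00257934 = 0.0177594.
P(1 | observation) = 0.00355809 / 0.0177594 = 0.20035.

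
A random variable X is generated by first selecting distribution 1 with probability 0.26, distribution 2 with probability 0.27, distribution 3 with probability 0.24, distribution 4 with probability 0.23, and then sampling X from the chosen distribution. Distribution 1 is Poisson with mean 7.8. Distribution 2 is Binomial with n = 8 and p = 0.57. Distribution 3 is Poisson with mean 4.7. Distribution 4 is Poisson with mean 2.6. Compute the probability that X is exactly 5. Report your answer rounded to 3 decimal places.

Conditional on each component, P(X = 5): 1: 0.0985814; 2: 0.267897; 3: 0.17383; 4: 0.0735394.
By total probability, P(X = 5) = 0.26·0.0985814 + 0.27·0.267897 + 0.24·0.17383 + 0.23·0.0735394 = 0.156596.

0.157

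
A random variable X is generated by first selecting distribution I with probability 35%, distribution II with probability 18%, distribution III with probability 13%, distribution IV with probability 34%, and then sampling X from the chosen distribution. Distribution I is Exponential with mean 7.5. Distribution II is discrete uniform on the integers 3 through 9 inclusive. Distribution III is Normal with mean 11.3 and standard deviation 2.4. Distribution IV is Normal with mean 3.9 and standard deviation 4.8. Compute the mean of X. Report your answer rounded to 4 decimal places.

6.5000

Component means — I: 7.5; II: 6; III: 11.3; IV: 3.9.
E[X] = 0.35·7.5 + 0.18·6 + 0.13·11.3 + 0.34·3.9 = 6.5.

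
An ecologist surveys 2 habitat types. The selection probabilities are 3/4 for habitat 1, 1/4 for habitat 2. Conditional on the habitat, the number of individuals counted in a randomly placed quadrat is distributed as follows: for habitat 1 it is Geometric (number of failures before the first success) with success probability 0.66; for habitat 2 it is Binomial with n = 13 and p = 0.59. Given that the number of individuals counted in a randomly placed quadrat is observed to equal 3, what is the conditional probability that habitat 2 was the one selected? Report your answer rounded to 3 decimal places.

0.092

Likelihoods P(X=3 | ·): 1: 0.0259406; 2: 0.00788425.
Posterior ∝ prior × likelihood. Numerator for 2: 0.25·0.00788425 = 0.00197106.
Normalizing constant: 0.75·0.0259406 + 0.25·0.00788425 = 0.0214265.
P(2 | observation) = 0.00197106 / 0.0214265 = 0.0919917.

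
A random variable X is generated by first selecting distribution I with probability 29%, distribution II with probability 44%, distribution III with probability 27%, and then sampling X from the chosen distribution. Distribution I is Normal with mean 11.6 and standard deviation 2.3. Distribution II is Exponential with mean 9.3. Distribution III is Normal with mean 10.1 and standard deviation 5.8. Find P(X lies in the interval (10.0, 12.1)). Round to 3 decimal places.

0.168

Conditional on each component, P(10.0 < X < 12.1): I: 0.342725; II: 0.0689671; III: 0.141766.
By total probability, P(10.0 < X < 12.1) = 0.29·0.342725 + 0.44·0.0689671 + 0.27·0.141766 = 0.168013.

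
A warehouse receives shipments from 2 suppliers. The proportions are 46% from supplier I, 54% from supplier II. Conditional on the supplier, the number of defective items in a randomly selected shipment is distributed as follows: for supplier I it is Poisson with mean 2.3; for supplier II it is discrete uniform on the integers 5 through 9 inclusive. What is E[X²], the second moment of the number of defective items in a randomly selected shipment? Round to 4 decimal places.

31.0314

For each component E[X²] = Var + (mean)², giving I: 7.59; II: 51.
Overall E[X²] = 0.46·7.59 + 0.54·51 = 31.0314.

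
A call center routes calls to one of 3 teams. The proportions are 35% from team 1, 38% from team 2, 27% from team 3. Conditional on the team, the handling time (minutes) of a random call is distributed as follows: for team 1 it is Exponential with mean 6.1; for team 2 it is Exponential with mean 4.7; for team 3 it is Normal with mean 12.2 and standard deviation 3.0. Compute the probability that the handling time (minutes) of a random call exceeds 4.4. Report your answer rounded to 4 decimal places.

0.5879

Conditional on each team, P(X > 4.4): 1: 0.486114; 2: 0.392127; 3: 0.995339.
By total probability, P(X > 4.4) = 0.35·0.486114 + 0.38·0.392127 + 0.27·0.995339 = 0.58789.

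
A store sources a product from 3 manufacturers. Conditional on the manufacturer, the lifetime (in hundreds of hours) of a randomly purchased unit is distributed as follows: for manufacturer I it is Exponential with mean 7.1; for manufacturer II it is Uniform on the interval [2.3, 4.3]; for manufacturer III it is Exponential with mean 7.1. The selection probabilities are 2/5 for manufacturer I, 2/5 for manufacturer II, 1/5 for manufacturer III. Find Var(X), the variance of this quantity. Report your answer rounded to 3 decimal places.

33.845

Per component, I: μ=7.1, E[X²]=100.82; II: μ=3.3, E[X²]=11.2233; III: μ=7.1, E[X²]=100.82.
E[X] = 0.4·7.1 + 0.4·3.3 + 0.2·7.1 = 5.58.
E[X²] = 0.4·100.82 + 0.4·11.2233 + 0.2·100.82 = 64.9813.
Var(X) = E[X²] − (E[X])² = 64.9813 − 31.1364 = 33.8449.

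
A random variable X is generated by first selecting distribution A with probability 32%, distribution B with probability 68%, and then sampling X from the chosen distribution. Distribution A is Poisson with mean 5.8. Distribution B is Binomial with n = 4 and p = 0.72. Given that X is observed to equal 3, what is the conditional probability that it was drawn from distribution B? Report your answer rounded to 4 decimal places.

0.9002

Likelihoods P(X=3 | ·): A: 0.098452; B: 0.418038.
Posterior ∝ prior × likelihood. Numerator for B: 0.68·0.418038 = 0.284266.
Normalizing constant: 0.32·0.098452 + 0.68·0.418038 = 0.31577.
P(B | observation) = 0.284266 / 0.31577 = 0.900229.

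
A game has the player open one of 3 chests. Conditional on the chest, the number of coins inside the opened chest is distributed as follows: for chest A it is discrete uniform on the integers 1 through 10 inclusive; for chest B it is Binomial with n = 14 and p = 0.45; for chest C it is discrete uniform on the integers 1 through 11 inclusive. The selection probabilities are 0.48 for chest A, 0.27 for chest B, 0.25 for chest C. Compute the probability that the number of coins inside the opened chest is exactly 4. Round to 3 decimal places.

Conditional on each chest, P(X = 4): A: 0.1; B: 0.103971; C: 0.0909091.
By total probability, P(X = 4) = 0.48·0.1 + 0.27·0.103971 + 0.25·0.0909091 = 0.0987994.

0.099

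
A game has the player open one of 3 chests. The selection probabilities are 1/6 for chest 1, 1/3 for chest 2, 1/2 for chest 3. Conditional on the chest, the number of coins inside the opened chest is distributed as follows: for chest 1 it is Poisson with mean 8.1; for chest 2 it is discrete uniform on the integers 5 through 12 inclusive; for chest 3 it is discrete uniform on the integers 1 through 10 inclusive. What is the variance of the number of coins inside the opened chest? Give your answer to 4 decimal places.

9.2972

Per component, 1: μ=8.1, E[X²]=73.71; 2: μ=8.5, E[X²]=77.5; 3: μ=5.5, E[X²]=38.5.
E[X] = 0.166667·8.1 + 0.333333·8.5 + 0.5·5.5 = 6.93333.
E[X²] = 0.166667·73.71 + 0.333333·77.5 + 0.5·38.5 = 57.3683.
Var(X) = E[X²] − (E[X])² = 57.3683 − 48.0711 = 9.29722.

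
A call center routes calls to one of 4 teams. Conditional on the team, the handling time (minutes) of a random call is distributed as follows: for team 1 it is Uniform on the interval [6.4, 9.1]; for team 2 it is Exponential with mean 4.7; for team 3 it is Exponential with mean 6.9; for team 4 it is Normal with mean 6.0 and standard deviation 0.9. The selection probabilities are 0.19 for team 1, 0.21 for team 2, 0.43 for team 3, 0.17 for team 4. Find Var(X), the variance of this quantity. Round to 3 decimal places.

26.450

Per component, 1: μ=7.75, E[X²]=60.67; 2: μ=4.7, E[X²]=44.18; 3: μ=6.9, E[X²]=95.22; 4: μ=6, E[X²]=36.81.
E[X] = 0.19·7.75 + 0.21·4.7 + 0.43·6.9 + 0.17·6 = 6.4465.
E[X²] = 0.19·60.67 + 0.21·44.18 + 0.43·95.22 + 0.17·36.81 = 68.0074.
Var(X) = E[X²] − (E[X])² = 68.0074 − 41.5574 = 26.45.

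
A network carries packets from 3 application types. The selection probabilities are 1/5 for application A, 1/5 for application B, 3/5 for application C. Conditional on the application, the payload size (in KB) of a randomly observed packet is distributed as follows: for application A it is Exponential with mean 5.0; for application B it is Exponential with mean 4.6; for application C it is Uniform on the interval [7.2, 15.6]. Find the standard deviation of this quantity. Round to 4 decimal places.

Per component, A: μ=5, E[X²]=50; B: μ=4.6, E[X²]=42.32; C: μ=11.4, E[X²]=135.84.
E[X] = 0.2·5 + 0.2·4.6 + 0.6·11.4 = 8.76.
E[X²] = 0.2·50 + 0.2·42.32 + 0.6·135.84 = 99.968.
Var(X) = E[X²] − (E[X])² = 99.968 − 76.7376 = 23.2304.
SD(X) = √23.2304 = 4.81979.

4.8198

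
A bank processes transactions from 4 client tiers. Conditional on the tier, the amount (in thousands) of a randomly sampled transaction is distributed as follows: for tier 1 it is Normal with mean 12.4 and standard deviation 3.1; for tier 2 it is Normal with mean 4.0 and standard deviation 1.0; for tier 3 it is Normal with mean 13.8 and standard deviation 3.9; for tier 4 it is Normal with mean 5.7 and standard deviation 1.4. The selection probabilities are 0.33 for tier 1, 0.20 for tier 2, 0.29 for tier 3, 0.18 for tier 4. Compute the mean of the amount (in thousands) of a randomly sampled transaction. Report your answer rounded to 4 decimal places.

9.9200

Component means — 1: 12.4; 2: 4; 3: 13.8; 4: 5.7.
E[X] = 0.33·12.4 + 0.2·4 + 0.29·13.8 + 0.18·5.7 = 9.92.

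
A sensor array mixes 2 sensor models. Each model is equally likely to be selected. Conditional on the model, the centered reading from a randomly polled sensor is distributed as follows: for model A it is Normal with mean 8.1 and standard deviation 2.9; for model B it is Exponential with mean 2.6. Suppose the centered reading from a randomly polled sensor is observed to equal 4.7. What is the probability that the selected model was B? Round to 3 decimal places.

Likelihoods f(4.7 | ·): A: 0.0691881; B: 0.0630893.
Posterior ∝ prior × likelihood. Numerator for B: 0.5·0.0630893 = 0.0315447.
Normalizing constant: 0.5·0.0691881 + 0.5·0.0630893 = 0.0661387.
P(B | observation) = 0.0315447 / 0.0661387 = 0.476947.

0.477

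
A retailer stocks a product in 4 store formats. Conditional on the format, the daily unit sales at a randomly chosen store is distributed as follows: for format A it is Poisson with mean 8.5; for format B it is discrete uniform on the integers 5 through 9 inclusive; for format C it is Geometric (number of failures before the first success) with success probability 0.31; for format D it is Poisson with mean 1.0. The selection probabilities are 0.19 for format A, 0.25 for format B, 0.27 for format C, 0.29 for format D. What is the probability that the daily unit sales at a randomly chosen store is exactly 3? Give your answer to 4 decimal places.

0.0492

Conditional on each format, P(X = 3): A: 0.0208258; B: 0; C: 0.101838; D: 0.0613132.
By total probability, P(X = 3) = 0.19·0.0208258 + 0.25·0 + 0.27·0.101838 + 0.29·0.0613132 = 0.049234.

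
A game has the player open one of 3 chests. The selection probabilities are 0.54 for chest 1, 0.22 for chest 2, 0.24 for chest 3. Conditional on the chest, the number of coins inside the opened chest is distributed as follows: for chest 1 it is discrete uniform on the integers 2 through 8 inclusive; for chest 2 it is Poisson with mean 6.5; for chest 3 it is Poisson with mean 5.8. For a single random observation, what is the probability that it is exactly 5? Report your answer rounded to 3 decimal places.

Conditional on each chest, P(X = 5): 1: 0.142857; 2: 0.145369; 3: 0.165596.
By total probability, P(X = 5) = 0.54·0.142857 + 0.22·0.145369 + 0.24·0.165596 = 0.148867.

0.149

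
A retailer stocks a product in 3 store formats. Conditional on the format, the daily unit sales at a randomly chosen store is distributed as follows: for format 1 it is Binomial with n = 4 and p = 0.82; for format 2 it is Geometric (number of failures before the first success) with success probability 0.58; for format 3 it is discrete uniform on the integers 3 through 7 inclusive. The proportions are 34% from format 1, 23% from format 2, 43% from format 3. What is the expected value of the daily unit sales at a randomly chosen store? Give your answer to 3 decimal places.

Component means — 1: 3.28; 2: 0.724138; 3: 5.
E[X] = 0.34·3.28 + 0.23·0.724138 + 0.43·5 = 3.43175.

3.432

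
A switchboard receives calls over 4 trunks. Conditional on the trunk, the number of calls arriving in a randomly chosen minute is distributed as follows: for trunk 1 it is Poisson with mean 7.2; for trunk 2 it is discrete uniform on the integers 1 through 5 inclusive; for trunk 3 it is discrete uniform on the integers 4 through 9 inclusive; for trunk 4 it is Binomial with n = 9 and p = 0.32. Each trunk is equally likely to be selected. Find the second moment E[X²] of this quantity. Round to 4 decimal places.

31.3649

For each component E[X²] = Var + (mean)², giving 1: 59.04; 2: 11; 3: 45.1667; 4: 10.2528.
Overall E[X²] = 0.25·59.04 + 0.25·11 + 0.25·45.1667 + 0.25·10.2528 = 31.3649.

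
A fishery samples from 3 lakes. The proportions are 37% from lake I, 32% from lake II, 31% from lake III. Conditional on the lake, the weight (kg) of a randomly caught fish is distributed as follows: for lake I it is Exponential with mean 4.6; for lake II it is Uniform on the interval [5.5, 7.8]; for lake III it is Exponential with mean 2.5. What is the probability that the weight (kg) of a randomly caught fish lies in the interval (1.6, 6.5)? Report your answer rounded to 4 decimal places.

0.4508

Conditional on each lake, P(1.6 < X < 6.5): I: 0.46282; II: 0.434783; III: 0.453019.
By total probability, P(1.6 < X < 6.5) = 0.37·0.46282 + 0.32·0.434783 + 0.31·0.453019 = 0.45081.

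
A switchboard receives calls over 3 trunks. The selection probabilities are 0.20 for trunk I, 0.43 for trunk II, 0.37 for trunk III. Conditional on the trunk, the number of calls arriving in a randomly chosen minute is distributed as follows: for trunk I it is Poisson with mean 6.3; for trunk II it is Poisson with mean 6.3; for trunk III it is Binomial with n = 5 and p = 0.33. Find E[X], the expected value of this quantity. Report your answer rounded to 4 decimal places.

Component means — I: 6.3; II: 6.3; III: 1.65.
E[X] = 0.2·6.3 + 0.43·6.3 + 0.37·1.65 = 4.5795.

4.5795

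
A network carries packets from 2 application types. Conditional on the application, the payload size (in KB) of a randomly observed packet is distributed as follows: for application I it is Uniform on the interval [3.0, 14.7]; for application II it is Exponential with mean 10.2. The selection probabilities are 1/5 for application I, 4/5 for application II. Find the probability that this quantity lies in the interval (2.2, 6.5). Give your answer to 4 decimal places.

Conditional on each application, P(2.2 < X < 6.5): I: 0.299145; II: 0.277246.
By total probability, P(2.2 < X < 6.5) = 0.2·0.299145 + 0.8·0.277246 = 0.281626.

0.2816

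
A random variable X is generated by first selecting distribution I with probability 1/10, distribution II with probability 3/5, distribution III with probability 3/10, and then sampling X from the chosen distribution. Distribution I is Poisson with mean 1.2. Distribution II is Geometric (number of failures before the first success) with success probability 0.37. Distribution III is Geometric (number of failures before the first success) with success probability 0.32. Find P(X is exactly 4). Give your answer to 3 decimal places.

0.058

Conditional on each component, P(X = 4): I: 0.0260232; II: 0.058286; III: 0.0684204.
By total probability, P(X = 4) = 0.1·0.0260232 + 0.6·0.058286 + 0.3·0.0684204 = 0.0581.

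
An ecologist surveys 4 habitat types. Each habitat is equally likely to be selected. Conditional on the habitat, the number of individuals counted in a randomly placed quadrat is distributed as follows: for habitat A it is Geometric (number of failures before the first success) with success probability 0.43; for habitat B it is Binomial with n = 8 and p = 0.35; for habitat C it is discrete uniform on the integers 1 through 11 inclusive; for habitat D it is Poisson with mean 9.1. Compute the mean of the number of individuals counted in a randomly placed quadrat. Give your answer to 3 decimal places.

Component means — A: 1.32558; B: 2.8; C: 6; D: 9.1.
E[X] = 0.25·1.32558 + 0.25·2.8 + 0.25·6 + 0.25·9.1 = 4.8064.

4.806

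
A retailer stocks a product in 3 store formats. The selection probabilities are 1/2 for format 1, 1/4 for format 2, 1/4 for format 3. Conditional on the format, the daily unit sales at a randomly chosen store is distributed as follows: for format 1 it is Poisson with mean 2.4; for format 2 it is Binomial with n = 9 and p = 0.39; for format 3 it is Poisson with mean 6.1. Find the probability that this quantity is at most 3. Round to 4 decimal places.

0.5519

Conditional on each format, P(X ≤ 3): 1: 0.778723; 2: 0.507783; 3: 0.142501.
By total probability, P(X ≤ 3) = 0.5·0.778723 + 0.25·0.507783 + 0.25·0.142501 = 0.551932.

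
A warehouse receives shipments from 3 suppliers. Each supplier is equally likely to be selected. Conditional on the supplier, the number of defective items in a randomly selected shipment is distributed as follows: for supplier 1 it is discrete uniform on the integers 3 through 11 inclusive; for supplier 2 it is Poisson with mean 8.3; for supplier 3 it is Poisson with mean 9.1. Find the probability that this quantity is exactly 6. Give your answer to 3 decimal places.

Conditional on each supplier, P(X = 6): 1: 0.111111; 2: 0.112847; 3: 0.0880716.
By total probability, P(X = 6) = 0.333333·0.111111 + 0.333333·0.112847 + 0.333333·0.0880716 = 0.10401.

0.104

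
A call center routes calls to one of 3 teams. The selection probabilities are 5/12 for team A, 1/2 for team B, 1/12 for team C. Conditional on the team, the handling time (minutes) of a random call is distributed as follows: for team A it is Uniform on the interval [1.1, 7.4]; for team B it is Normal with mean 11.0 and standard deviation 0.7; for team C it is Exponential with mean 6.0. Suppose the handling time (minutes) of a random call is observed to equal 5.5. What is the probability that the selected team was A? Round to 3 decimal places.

0.923

Likelihoods f(5.5 | ·): A: 0.15873; B: 2.24024e-14; C: 0.0666416.
Posterior ∝ prior × likelihood. Numerator for A: 0.416667·0.15873 = 0.0661376.
Normalizing constant: 0.416667·0.15873 + 0.5·2.24024e-14 + 0.0833333·0.0666416 = 0.071691.
P(A | observation) = 0.0661376 / 0.071691 = 0.922536.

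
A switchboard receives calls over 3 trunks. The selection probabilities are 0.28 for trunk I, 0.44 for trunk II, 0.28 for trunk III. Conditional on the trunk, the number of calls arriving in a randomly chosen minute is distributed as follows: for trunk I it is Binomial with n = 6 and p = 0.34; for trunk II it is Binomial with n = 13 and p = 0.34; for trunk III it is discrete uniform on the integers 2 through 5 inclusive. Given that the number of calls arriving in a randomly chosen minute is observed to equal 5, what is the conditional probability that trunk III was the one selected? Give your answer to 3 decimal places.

0.417

Likelihoods P(X=5 | ·): I: 0.0179924; II: 0.210535; III: 0.25.
Posterior ∝ prior × likelihood. Numerator for III: 0.28·0.25 = 0.07.
Normalizing constant: 0.28·0.0179924 + 0.44·0.210535 + 0.28·0.25 = 0.167673.
P(III | observation) = 0.07 / 0.167673 = 0.417478.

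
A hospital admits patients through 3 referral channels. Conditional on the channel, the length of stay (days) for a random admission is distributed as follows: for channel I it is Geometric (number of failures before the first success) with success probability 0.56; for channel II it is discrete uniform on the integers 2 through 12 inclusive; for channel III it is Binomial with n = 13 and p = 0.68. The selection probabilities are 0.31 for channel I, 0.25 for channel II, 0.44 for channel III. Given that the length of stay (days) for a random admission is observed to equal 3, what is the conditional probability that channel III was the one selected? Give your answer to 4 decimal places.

Likelihoods P(X=3 | ·): I: 0.047703; II: 0.0909091; III: 0.00101249.
Posterior ∝ prior × likelihood. Numerator for III: 0.44·0.00101249 = 0.000445497.
Normalizing constant: 0.31·0.047703 + 0.25·0.0909091 + 0.44·0.00101249 = 0.0379607.
P(III | observation) = 0.000445497 / 0.0379607 = 0.0117358.

0.0117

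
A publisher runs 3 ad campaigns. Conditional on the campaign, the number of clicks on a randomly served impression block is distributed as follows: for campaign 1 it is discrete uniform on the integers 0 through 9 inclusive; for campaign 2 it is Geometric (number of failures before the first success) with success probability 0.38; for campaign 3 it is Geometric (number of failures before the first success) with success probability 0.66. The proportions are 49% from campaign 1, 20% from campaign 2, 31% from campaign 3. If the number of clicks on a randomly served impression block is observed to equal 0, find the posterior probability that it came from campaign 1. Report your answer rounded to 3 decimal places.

Likelihoods P(X=0 | ·): 1: 0.1; 2: 0.38; 3: 0.66.
Posterior ∝ prior × likelihood. Numerator for 1: 0.49·0.1 = 0.049.
Normalizing constant: 0.49·0.1 + 0.2·0.38 + 0.31·0.66 = 0.3296.
P(1 | observation) = 0.049 / 0.3296 = 0.148665.

0.149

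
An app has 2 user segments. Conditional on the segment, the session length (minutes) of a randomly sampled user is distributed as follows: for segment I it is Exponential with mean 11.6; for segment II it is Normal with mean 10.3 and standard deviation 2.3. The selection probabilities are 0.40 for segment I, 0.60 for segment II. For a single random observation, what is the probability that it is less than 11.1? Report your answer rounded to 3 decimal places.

0.628

Conditional on each segment, P(X < 11.1): I: 0.615917; II: 0.636015.
By total probability, P(X < 11.1) = 0.4·0.615917 + 0.6·0.636015 = 0.627976.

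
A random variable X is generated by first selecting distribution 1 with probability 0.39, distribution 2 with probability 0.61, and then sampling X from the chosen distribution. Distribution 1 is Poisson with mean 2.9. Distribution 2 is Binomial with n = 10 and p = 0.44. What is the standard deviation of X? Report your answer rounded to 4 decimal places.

Per component, 1: μ=2.9, E[X²]=11.31; 2: μ=4.4, E[X²]=21.824.
E[X] = 0.39·2.9 + 0.61·4.4 = 3.815.
E[X²] = 0.39·11.31 + 0.61·21.824 = 17.7235.
Var(X) = E[X²] − (E[X])² = 17.7235 − 14.5542 = 3.16932.
SD(X) = √3.16932 = 1.78026.

1.7803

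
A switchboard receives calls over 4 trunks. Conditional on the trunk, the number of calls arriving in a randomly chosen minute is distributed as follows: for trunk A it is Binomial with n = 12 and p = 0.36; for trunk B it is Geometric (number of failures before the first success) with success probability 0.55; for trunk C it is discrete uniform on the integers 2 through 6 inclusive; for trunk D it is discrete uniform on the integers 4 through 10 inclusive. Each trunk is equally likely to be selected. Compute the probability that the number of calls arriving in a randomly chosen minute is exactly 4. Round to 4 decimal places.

Conditional on each trunk, P(X = 4): A: 0.234021; B: 0.0225534; C: 0.2; D: 0.142857.
By total probability, P(X = 4) = 0.25·0.234021 + 0.25·0.0225534 + 0.25·0.2 + 0.25·0.142857 = 0.149858.

0.1499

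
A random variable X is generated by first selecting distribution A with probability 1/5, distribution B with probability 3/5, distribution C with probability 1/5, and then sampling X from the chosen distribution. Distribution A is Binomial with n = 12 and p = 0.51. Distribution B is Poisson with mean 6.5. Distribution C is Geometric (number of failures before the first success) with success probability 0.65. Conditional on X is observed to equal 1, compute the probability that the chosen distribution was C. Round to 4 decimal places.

0.8777

Likelihoods P(X=1 | ·): A: 0.00239281; B: 0.00977235; C: 0.2275.
Posterior ∝ prior × likelihood. Numerator for C: 0.2·0.2275 = 0.0455.
Normalizing constant: 0.2·0.00239281 + 0.6·0.00977235 + 0.2·0.2275 = 0.051842.
P(C | observation) = 0.0455 / 0.051842 = 0.877667.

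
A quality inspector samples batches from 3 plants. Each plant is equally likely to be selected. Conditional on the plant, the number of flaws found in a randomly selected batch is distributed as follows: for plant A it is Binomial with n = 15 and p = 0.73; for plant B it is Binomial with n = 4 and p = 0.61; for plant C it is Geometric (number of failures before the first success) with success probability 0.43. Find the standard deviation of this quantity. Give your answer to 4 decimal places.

Per component, A: μ=10.95, E[X²]=122.859; B: μ=2.44, E[X²]=6.9052; C: μ=1.32558, E[X²]=4.83991.
E[X] = 0.333333·10.95 + 0.333333·2.44 + 0.333333·1.32558 = 4.90519.
E[X²] = 0.333333·122.859 + 0.333333·6.9052 + 0.333333·4.83991 = 44.868.
Var(X) = E[X²] − (E[X])² = 44.868 − 24.0609 = 20.8071.
SD(X) = √20.8071 = 4.56148.

4.5615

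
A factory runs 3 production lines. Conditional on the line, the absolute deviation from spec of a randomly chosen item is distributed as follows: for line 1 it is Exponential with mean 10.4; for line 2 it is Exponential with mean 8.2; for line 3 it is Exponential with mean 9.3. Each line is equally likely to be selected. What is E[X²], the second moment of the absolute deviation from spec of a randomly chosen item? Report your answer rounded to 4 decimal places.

174.5933

For each component E[X²] = Var + (mean)², giving 1: 216.32; 2: 134.48; 3: 172.98.
Overall E[X²] = 0.333333·216.32 + 0.333333·134.48 + 0.333333·172.98 = 174.593.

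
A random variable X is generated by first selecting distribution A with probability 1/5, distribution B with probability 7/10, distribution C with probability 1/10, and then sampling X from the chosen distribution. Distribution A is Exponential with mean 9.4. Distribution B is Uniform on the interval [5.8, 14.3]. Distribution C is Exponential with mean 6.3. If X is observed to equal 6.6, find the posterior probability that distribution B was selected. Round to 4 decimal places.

Likelihoods f(6.6 | ·): A: 0.0527159; B: 0.117647; C: 0.0556781.
Posterior ∝ prior × likelihood. Numerator for B: 0.7·0.117647 = 0.0823529.
Normalizing constant: 0.2·0.0527159 + 0.7·0.117647 + 0.1·0.0556781 = 0.0984639.
P(B | observation) = 0.0823529 / 0.0984639 = 0.836377.

0.8364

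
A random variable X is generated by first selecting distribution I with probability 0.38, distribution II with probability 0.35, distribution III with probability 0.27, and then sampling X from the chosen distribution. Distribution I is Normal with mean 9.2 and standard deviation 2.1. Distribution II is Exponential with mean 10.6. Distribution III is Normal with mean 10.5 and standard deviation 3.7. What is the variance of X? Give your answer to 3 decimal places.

45.133

Per component, I: μ=9.2, E[X²]=89.05; II: μ=10.6, E[X²]=224.72; III: μ=10.5, E[X²]=123.94.
E[X] = 0.38·9.2 + 0.35·10.6 + 0.27·10.5 = 10.041.
E[X²] = 0.38·89.05 + 0.35·224.72 + 0.27·123.94 = 145.955.
Var(X) = E[X²] − (E[X])² = 145.955 − 100.822 = 45.1331.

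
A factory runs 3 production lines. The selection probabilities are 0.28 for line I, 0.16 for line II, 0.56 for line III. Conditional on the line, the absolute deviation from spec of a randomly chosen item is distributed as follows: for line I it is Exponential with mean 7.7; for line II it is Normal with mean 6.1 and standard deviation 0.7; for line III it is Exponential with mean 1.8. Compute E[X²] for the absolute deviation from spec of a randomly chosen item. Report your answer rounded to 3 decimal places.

For each component E[X²] = Var + (mean)², giving I: 118.58; II: 37.7; III: 6.48.
Overall E[X²] = 0.28·118.58 + 0.16·37.7 + 0.56·6.48 = 42.8632.

42.863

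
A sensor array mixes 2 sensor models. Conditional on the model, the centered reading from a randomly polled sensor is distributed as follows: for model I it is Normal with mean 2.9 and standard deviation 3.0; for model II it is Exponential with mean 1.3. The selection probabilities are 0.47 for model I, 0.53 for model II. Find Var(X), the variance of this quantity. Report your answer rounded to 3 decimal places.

5.763

Per component, I: μ=2.9, E[X²]=17.41; II: μ=1.3, E[X²]=3.38.
E[X] = 0.47·2.9 + 0.53·1.3 = 2.052.
E[X²] = 0.47·17.41 + 0.53·3.38 = 9.9741.
Var(X) = E[X²] − (E[X])² = 9.9741 − 4.2107 = 5.7634.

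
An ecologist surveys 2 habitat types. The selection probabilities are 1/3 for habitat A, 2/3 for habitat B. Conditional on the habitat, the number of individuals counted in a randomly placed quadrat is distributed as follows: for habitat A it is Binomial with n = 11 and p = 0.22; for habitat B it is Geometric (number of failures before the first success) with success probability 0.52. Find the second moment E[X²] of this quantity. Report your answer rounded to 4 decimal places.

For each component E[X²] = Var + (mean)², giving A: 7.744; B: 2.62722.
Overall E[X²] = 0.333333·7.744 + 0.666667·2.62722 = 4.33281.

4.3328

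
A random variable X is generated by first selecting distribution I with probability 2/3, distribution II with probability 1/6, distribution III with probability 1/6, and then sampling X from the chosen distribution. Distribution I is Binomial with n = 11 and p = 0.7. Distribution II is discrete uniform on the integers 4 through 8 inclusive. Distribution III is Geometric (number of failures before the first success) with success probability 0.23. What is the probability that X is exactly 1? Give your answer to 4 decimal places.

0.0295

Conditional on each component, P(X = 1): I: 4.54677e-05; II: 0; III: 0.1771.
By total probability, P(X = 1) = 0.666667·4.54677e-05 + 0.166667·0 + 0.166667·0.1771 = 0.029547.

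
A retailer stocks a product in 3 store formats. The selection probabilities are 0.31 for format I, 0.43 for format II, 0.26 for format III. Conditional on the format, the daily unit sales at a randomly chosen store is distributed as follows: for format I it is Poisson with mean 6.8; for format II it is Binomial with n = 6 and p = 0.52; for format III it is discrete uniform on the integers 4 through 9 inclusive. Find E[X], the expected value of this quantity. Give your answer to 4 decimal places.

Component means — I: 6.8; II: 3.12; III: 6.5.
E[X] = 0.31·6.8 + 0.43·3.12 + 0.26·6.5 = 5.1396.

5.1396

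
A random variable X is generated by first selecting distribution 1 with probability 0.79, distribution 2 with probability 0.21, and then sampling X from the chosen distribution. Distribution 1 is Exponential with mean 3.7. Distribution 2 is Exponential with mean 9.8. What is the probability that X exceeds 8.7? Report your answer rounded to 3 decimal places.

Conditional on each component, P(X > 8.7): 1: 0.0952404; 2: 0.411579.
By total probability, P(X > 8.7) = 0.79·0.0952404 + 0.21·0.411579 = 0.161671.

0.162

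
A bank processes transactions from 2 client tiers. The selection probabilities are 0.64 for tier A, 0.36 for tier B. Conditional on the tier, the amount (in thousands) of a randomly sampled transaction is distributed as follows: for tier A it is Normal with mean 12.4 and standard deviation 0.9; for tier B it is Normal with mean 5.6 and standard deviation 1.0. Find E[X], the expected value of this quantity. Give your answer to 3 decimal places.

9.952

Component means — A: 12.4; B: 5.6.
E[X] = 0.64·12.4 + 0.36·5.6 = 9.952.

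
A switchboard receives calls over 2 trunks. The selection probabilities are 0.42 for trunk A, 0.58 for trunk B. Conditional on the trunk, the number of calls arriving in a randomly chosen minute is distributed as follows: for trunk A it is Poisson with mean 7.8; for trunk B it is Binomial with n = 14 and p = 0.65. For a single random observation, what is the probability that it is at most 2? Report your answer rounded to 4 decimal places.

0.0068

Conditional on each trunk, P(X ≤ 2): A: 0.0160698; B: 0.000141099.
By total probability, P(X ≤ 2) = 0.42·0.0160698 + 0.58·0.000141099 = 0.00683116.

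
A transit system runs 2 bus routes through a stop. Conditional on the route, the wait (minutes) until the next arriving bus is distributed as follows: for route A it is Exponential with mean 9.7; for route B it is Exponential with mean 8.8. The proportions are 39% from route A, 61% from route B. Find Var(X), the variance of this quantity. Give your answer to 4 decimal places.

Per component, A: μ=9.7, E[X²]=188.18; B: μ=8.8, E[X²]=154.88.
E[X] = 0.39·9.7 + 0.61·8.8 = 9.151.
E[X²] = 0.39·188.18 + 0.61·154.88 = 167.867.
Var(X) = E[X²] − (E[X])² = 167.867 − 83.7408 = 84.1262.

84.1262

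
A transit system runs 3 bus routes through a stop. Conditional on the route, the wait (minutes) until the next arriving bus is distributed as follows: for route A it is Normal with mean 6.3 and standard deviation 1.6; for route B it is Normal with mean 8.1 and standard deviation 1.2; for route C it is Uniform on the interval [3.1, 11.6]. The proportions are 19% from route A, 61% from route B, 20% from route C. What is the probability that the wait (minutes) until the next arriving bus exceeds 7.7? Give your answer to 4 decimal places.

Conditional on each route, P(X > 7.7): A: 0.190787; B: 0.630559; C: 0.458824.
By total probability, P(X > 7.7) = 0.19·0.190787 + 0.61·0.630559 + 0.2·0.458824 = 0.512655.

0.5127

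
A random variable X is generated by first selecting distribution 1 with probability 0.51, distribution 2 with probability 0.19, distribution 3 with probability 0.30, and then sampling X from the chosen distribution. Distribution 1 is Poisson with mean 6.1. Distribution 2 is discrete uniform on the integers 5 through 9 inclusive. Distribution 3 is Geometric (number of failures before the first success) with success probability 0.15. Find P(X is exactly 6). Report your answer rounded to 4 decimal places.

0.1368

Conditional on each component, P(X = 6): 1: 0.160491; 2: 0.2; 3: 0.0565724.
By total probability, P(X = 6) = 0.51·0.160491 + 0.19·0.2 + 0.3·0.0565724 = 0.136822.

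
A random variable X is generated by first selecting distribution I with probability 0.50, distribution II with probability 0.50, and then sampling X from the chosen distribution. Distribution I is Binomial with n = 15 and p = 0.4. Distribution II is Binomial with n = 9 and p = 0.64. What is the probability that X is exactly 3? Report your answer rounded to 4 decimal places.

Conditional on each component, P(X = 3): I: 0.0633879; II: 0.047933.
By total probability, P(X = 3) = 0.5·0.0633879 + 0.5·0.047933 = 0.0556604.

0.0557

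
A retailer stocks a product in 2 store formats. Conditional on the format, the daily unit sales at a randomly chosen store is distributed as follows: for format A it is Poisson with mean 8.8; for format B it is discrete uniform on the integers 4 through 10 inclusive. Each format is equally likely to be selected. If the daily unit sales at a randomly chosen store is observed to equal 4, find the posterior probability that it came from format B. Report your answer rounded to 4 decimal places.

0.7914

Likelihoods P(X=4 | ·): A: 0.0376641; B: 0.142857.
Posterior ∝ prior × likelihood. Numerator for B: 0.5·0.142857 = 0.0714286.
Normalizing constant: 0.5·0.0376641 + 0.5·0.142857 = 0.0902606.
P(B | observation) = 0.0714286 / 0.0902606 = 0.791359.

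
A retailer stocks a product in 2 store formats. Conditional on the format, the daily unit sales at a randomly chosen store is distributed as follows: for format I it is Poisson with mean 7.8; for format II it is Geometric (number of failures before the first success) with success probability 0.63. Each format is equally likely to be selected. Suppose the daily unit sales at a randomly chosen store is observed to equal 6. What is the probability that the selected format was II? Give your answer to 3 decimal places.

0.012

Likelihoods P(X=6 | ·): I: 0.128156; II: 0.00161641.
Posterior ∝ prior × likelihood. Numerator for II: 0.5·0.00161641 = 0.000808204.
Normalizing constant: 0.5·0.128156 + 0.5·0.00161641 = 0.0648861.
P(II | observation) = 0.000808204 / 0.0648861 = 0.0124557.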